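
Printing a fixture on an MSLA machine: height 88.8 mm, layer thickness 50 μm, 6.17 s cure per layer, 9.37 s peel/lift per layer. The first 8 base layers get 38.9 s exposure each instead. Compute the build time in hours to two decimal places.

Layer count = ceil(88.8 / 0.05) = 1776.
Bottom layers: 8 × (38.9 + 9.37) → 386.16 s.
Normal layers = 1768 × (6.17 + 9.37), so 27474.72 s.
Sum: 386.16 + 27474.72 = 27860.88 s → 7.74 hours.

7.74 hours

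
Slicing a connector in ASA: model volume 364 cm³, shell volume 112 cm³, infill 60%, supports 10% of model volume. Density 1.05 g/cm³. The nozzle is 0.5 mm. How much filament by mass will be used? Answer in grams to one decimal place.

314.6 g

Interior volume: 364 − 112 → 252 cm³.
Deposited infill = 0.60 × 252 = 151.2 cm³.
Support = 0.10 × 364, so 36.4 cm³.
Total printed volume = 112 + 151.2 + 36.4, so 299.6 cm³.
Mass = 299.6 × 1.05, so 314.58 g.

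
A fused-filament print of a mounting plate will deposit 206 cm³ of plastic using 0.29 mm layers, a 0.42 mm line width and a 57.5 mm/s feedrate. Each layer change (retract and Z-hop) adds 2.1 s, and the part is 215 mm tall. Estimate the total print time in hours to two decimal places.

8.60 hours

Extrusion cross-section = 0.29 × 0.42 = 0.1218 mm².
Path length: 206000 mm³ / 0.1218 mm² → 1691297.2 mm.
Extrusion time = 1691297.2 / 57.5, so 29413.9 s.
Layers = ⌈215/0.29⌉ = 742.
Layer-change overhead: 742 × 2.1 → 1558.2 s.
Total = 29413.9 + 1558.2 = 30972.1 s = 8.60 hours.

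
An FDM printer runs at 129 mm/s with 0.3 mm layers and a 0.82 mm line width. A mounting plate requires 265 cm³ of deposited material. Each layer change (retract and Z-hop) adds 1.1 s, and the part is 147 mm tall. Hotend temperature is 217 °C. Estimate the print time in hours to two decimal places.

Bead cross-section = 0.3 × 0.82, so 0.246 mm².
Toolpath length = 265 cm³ / 0.246 mm² = 265000 / 0.246 = 1077235.8 mm.
Time extruding = 1077235.8 / 129 = 8350.7 s.
Layers = ⌈147/0.3⌉ = 490.
Non-print overhead = 490 × 1.1 = 539 s.
Altogether 8350.7 + 539 = 8889.7 s, i.e. 2.47 hours.

2.47 hours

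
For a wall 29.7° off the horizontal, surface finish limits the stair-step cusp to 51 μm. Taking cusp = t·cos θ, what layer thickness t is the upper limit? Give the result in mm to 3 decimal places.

0.059 mm

t = h_c / cos θ = 0.051 / 0.8686 = 0.059 mm.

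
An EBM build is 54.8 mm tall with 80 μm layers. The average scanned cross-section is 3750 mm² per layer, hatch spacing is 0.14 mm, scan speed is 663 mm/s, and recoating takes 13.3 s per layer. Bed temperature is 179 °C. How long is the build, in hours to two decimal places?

10.22 hours

Layers = ⌈54.8/0.08⌉ = 685.
Hatch length per layer = 3750 / 0.14, so 26785.7 mm.
Scan time per layer: 26785.7 / 663 → 40.4008 s.
Time per layer = 40.4008 + 13.3 = 53.7008 s.
Total: 685 × 53.7008 s = 36785.048 s → 10.22 hours.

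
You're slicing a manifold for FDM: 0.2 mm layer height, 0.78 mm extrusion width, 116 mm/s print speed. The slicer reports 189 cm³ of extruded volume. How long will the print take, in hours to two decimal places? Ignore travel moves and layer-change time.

2.90 hours

Bead cross-section: 0.2 × 0.78 → 0.156 mm².
Total extruded path = 189000/0.156 = 1211538.5 mm.
Extrusion time: 1211538.5 / 116 → 10444.3 s.
Converting: 10444.3 s = 2.90 hours.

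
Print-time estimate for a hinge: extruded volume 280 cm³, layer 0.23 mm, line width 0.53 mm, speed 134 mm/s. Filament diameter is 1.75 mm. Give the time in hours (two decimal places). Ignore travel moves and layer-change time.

4.76 hours

Extrusion cross-section: 0.23 × 0.53 → 0.1219 mm².
Toolpath length = 280 cm³ / 0.1219 mm² = 280000 / 0.1219 = 2296964.7 mm.
Print-move time = 2296964.7 / 134 = 17141.5 s.
In the requested units: 17141.5 s = 4.76 hours.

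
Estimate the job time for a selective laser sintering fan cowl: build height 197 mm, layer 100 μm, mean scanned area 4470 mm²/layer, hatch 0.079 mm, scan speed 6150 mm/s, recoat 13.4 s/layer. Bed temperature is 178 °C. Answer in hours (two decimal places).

12.37 hours

Layers = ⌈197/0.1⌉ = 1970.
Scan path per layer: 4470 / 0.079 → 56582.3 mm.
Scan time per layer: 56582.3 / 6150 → 9.2004 s.
Per-layer time = 9.2004 + 13.4, so 22.6004 s.
Build time = 1970 × 22.6004 = 44522.788 s = 12.37 hours.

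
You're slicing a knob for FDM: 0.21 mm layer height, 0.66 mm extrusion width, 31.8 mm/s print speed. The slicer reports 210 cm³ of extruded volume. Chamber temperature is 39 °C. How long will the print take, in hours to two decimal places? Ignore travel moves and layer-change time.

Bead cross-section: 0.21 × 0.66 → 0.1386 mm².
Toolpath length = 210 cm³ / 0.1386 mm² = 210000 / 0.1386 = 1515151.5 mm.
Print-move time = 1515151.5 / 31.8, so 47646.3 s.
47646.3 s = 13.24 hours.

13.24 hours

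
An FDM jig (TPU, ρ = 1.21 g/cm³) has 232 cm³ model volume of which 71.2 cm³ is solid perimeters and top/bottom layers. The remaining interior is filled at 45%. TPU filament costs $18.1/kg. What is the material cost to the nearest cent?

$3.14

Infill region = 232 − 71.2 = 160.8 cm³.
Deposited infill: 0.45 × 160.8 → 72.36 cm³.
Total extruded = 71.2 + 72.36 = 143.56 cm³.
Mass = 143.56 × 1.21 = 173.7076 g.
At $18.1/kg: 173.7076/1000 × 18.1 = $3.14.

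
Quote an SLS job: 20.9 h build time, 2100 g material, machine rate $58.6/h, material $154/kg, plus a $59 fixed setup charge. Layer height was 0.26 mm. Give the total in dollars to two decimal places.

Machine cost = 58.6 × 20.9, so $1224.74.
Material cost = 154 × 2100/1000 = $323.40.
Adding setup: 1224.74 + 323.40 + 59 → $1607.14.

$1607.14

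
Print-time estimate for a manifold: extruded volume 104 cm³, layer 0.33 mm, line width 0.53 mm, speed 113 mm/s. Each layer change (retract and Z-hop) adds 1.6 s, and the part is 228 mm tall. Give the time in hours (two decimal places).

Bead cross-section = 0.33 × 0.53, so 0.1749 mm².
Toolpath length = 104 cm³ / 0.1749 mm² = 104000 / 0.1749 = 594625.5 mm.
Time extruding: 594625.5 / 113 → 5262.2 s.
Number of layers: 228 / 0.33 → 691 (rounded up).
Layer-change overhead = 691 × 1.6 = 1105.6 s.
Altogether 5262.2 + 1105.6 = 6367.8 s, i.e. 1.77 hours.

1.77 hours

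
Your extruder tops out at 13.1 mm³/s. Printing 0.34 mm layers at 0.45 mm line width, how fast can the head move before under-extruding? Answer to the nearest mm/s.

86 mm/s

Bead cross-section = 0.34 × 0.45 = 0.153 mm².
v_max = Q/A = 13.1/0.153 = 85.62 mm/s → 86 mm/s.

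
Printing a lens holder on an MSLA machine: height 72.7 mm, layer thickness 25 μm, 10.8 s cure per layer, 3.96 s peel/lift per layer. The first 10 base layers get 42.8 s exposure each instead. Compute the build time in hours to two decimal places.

12.01 hours

Number of layers: 72.7 / 0.025 → 2908 (rounded up).
Bottom layers = 10 × (42.8 + 3.96), so 467.6 s.
Normal layers = 2898 × (10.8 + 3.96) = 42774.48 s.
Sum: 467.6 + 42774.48 = 43242.08 s → 12.01 hours.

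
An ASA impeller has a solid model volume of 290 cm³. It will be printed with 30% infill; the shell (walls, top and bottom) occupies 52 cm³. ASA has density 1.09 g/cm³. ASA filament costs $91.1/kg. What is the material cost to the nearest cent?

Volume inside the shell = 290 − 52, so 238 cm³.
Infill volume = 0.30 × 238, so 71.4 cm³.
Total extruded = 52 + 71.4, so 123.4 cm³.
Mass: 123.4 × 1.09 → 134.506 g.
At $91.1/kg: 134.506/1000 × 91.1 = $12.25.

$12.25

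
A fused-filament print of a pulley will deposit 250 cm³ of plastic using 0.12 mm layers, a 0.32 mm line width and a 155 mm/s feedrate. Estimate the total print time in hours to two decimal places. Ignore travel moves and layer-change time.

11.67 hours

Bead cross-section = 0.12 × 0.32, so 0.0384 mm².
Total extruded path = 250000/0.0384 = 6510416.7 mm.
Print-move time: 6510416.7 / 155 → 42002.7 s.
Converting: 42002.7 s = 11.67 hours.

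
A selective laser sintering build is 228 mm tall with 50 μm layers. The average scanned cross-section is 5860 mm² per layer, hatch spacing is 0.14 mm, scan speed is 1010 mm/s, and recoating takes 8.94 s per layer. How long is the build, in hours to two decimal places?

63.82 hours

Layer count = ceil(228 / 0.05) = 4560.
Per-layer scan distance: 5860 / 0.14 → 41857.1 mm.
Scan time per layer = 41857.1 / 1010 = 41.4427 s.
Time per layer = 41.4427 + 8.94 = 50.3827 s.
Total: 4560 × 50.3827 s = 229745.112 s → 63.82 hours.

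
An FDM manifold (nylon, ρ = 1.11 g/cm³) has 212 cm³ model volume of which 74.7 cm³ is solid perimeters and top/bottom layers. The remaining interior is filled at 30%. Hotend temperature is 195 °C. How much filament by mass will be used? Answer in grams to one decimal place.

128.6 g

Volume inside the shell: 212 − 74.7 → 137.3 cm³.
Deposited infill = 0.30 × 137.3 = 41.19 cm³.
Deposited volume: 74.7 + 41.19 → 115.89 cm³.
Mass = 115.89 × 1.11 = 128.6379 g.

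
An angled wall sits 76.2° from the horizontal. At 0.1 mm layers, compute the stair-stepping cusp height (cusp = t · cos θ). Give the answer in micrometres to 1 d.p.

h_c = t·cos θ = 0.1 × 0.2385 = 0.02385 mm (23.9 μm).

23.9 μm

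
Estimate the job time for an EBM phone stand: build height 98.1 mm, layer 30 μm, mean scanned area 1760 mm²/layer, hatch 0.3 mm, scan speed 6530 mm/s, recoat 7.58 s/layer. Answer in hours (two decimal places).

Layers = ⌈98.1/0.03⌉ = 3270.
Hatch length per layer = 1760 / 0.3 = 5866.7 mm.
Scan time per layer = 5866.7 / 6530, so 0.8984 s.
Layer cycle = 0.8984 + 7.58, so 8.4784 s.
Build time = 3270 × 8.4784 = 27724.368 s = 7.70 hours.

7.70 hours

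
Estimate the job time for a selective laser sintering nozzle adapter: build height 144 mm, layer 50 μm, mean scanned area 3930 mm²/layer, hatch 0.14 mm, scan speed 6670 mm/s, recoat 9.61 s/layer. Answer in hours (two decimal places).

Number of layers: 144 / 0.05 → 2880 (rounded up).
Per-layer scan distance = 3930 / 0.14, so 28071.4 mm.
Laser time per layer = 28071.4 / 6670 = 4.2086 s.
Per-layer time = 4.2086 + 9.61 = 13.8186 s.
2880 layers × 13.8186 s/layer = 39797.568 s, i.e. 11.05 hours.

11.05 hours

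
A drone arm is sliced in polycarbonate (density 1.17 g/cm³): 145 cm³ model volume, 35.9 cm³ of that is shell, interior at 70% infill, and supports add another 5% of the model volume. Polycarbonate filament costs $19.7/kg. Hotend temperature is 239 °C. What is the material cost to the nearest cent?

$2.75

Volume inside the shell = 145 − 35.9, so 109.1 cm³.
Infill deposited = 0.70 × 109.1, so 76.37 cm³.
Support: 0.05 × 145 → 7.25 cm³.
Total printed volume = 35.9 + 76.37 + 7.25, so 119.52 cm³.
Mass = 119.52 × 1.17, so 139.8384 g.
Cost = 139.8384 g / 1000 × $19.7/kg = $2.75.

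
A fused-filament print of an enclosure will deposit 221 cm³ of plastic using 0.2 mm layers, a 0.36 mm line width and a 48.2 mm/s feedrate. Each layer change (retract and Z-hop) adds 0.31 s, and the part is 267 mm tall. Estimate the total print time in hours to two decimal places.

Line area = 0.2 × 0.36 = 0.072 mm².
Path length: 221000 mm³ / 0.072 mm² → 3069444.4 mm.
Extrusion time = 3069444.4 / 48.2, so 63681.4 s.
Number of layers: 267 / 0.2 → 1335 (rounded up).
Non-print overhead = 1335 × 0.31 = 413.85 s.
Altogether 63681.4 + 413.85 = 64095.25 s, i.e. 17.80 hours.

17.80 hours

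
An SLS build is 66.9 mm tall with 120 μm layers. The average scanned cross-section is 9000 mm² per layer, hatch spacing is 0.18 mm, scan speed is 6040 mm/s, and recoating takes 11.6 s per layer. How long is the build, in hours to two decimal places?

3.08 hours

Layer count = ceil(66.9 / 0.12) = 558.
Hatch length per layer: 9000 / 0.18 → 50000 mm.
Scan time per layer: 50000 / 6040 → 8.2781 s.
Per-layer time = 8.2781 + 11.6, so 19.8781 s.
558 layers × 19.8781 s/layer = 11091.9798 s, i.e. 3.08 hours.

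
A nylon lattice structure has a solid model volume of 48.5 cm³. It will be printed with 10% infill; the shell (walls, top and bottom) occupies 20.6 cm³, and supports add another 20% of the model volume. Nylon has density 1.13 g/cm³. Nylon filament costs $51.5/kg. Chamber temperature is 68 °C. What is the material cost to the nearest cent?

$1.93

Infill region: 48.5 − 20.6 → 27.9 cm³.
Deposited infill = 0.10 × 27.9, so 2.79 cm³.
Support: 0.20 × 48.5 → 9.7 cm³.
Total extruded: 20.6 + 2.79 + 9.7 → 33.09 cm³.
Mass = 33.09 × 1.13, so 37.3917 g.
At $51.5/kg: 37.3917/1000 × 51.5 = $1.93.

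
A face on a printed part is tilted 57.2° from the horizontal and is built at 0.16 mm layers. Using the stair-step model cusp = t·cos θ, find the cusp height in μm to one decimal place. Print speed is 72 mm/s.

cos(57.2°) = 0.5417, so cusp = 0.16 × 0.5417 = 0.086672 mm → 86.7 μm.

86.7 μm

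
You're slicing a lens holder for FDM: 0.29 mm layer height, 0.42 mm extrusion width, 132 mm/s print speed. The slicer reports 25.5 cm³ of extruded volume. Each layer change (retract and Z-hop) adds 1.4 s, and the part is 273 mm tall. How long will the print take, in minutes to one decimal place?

48.4 minutes

Bead cross-section = 0.29 × 0.42, so 0.1218 mm².
Path length: 25500 mm³ / 0.1218 mm² → 209359.6 mm.
Time extruding = 209359.6 / 132, so 1586.1 s.
Number of layers: 273 / 0.29 → 942 (rounded up).
Layer-change overhead: 942 × 1.4 → 1318.8 s.
Total = 1586.1 + 1318.8 = 2904.9 s = 48.4 minutes.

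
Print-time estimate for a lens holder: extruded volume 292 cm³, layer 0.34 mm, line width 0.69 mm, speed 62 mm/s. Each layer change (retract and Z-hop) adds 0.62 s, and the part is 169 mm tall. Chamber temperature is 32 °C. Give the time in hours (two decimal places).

Bead cross-section = 0.34 × 0.69, so 0.2346 mm².
Toolpath length = 292 cm³ / 0.2346 mm² = 292000 / 0.2346 = 1244671.8 mm.
Time extruding = 1244671.8 / 62, so 20075.4 s.
Layers = ⌈169/0.34⌉ = 498.
Non-print overhead: 498 × 0.62 → 308.76 s.
Altogether 20075.4 + 308.76 = 20384.16 s, i.e. 5.66 hours.

5.66 hours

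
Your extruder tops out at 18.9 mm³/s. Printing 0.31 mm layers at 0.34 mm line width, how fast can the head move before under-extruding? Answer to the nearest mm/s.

Bead cross-section = 0.31 × 0.34, so 0.1054 mm².
v_max = Q/A = 18.9/0.1054 = 179.32 mm/s → 179 mm/s.

179 mm/s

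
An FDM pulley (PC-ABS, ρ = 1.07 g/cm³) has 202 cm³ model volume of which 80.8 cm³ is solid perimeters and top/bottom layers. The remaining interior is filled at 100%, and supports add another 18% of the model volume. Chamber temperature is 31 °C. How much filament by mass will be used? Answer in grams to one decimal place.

Interior volume = 202 − 80.8 = 121.2 cm³.
Deposited infill = 1.00 × 121.2 = 121.2 cm³.
Support: 0.18 × 202 → 36.36 cm³.
Deposited volume = 80.8 + 121.2 + 36.36, so 238.36 cm³.
Mass: 238.36 × 1.07 → 255.0452 g.

255.0 g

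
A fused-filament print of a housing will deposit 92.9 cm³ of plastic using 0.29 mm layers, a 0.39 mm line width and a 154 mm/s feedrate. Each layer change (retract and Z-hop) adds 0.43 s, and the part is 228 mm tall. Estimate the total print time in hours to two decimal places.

Extrusion cross-section = 0.29 × 0.39, so 0.1131 mm².
Path length: 92900 mm³ / 0.1131 mm² → 821397 mm.
Time extruding = 821397 / 154 = 5333.7 s.
Layers = ⌈228/0.29⌉ = 787.
Non-print overhead = 787 × 0.43 = 338.41 s.
Altogether 5333.7 + 338.41 = 5672.11 s, i.e. 1.58 hours.

1.58 hours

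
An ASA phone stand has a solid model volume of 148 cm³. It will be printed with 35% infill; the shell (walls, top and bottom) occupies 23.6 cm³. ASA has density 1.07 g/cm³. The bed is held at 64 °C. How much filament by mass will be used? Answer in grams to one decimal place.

71.8 g

Infill region: 148 − 23.6 → 124.4 cm³.
Infill deposited = 0.35 × 124.4, so 43.54 cm³.
Total printed volume = 23.6 + 43.54, so 67.14 cm³.
Mass = 67.14 × 1.07 = 71.8398 g.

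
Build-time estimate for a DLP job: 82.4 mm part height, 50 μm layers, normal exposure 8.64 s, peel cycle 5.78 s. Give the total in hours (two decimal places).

Layers = ⌈82.4/0.05⌉ = 1648.
Cycle time = 8.64 + 5.78, so 14.42 s.
Build time: 1648 × 14.42 s = 23764.16 s, i.e. 6.60 hours.

6.60 hours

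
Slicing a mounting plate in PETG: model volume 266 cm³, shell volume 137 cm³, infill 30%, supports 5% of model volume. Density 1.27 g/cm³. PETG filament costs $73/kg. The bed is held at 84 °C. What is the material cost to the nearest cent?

$17.52

Volume inside the shell: 266 − 137 → 129 cm³.
Deposited infill: 0.30 × 129 → 38.7 cm³.
Support: 0.05 × 266 → 13.3 cm³.
Deposited volume = 137 + 38.7 + 13.3, so 189 cm³.
Mass = 189 × 1.27 = 240.03 g.
At $73/kg: 240.03/1000 × 73 = $17.52.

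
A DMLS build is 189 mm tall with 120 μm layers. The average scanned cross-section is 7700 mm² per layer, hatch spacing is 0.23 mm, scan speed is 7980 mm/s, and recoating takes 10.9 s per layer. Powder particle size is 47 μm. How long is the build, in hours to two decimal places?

6.60 hours

Layers = ⌈189/0.12⌉ = 1575.
Scan path per layer = 7700 / 0.23, so 33478.3 mm.
Scan time per layer: 33478.3 / 7980 → 4.1953 s.
Layer cycle = 4.1953 + 10.9 = 15.0953 s.
Build time = 1575 × 15.0953 = 23775.0975 s = 6.60 hours.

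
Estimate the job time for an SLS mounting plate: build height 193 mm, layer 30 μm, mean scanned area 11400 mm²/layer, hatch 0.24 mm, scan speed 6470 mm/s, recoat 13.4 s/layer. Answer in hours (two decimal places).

37.07 hours

Number of layers: 193 / 0.03 → 6434 (rounded up).
Per-layer scan distance: 11400 / 0.24 → 47500 mm.
Scan time per layer = 47500 / 6470, so 7.3416 s.
Layer cycle = 7.3416 + 13.4, so 20.7416 s.
Build time = 6434 × 20.7416 = 133451.4544 s = 37.07 hours.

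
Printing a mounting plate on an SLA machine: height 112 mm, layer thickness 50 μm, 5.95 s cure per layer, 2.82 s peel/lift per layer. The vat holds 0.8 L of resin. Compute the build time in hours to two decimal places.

5.46 hours

Layer count = ceil(112 / 0.05) = 2240.
Per-layer time = 5.95 + 2.82 = 8.77 s.
Total = 2240 × 8.77 = 19644.8 s = 5.46 hours.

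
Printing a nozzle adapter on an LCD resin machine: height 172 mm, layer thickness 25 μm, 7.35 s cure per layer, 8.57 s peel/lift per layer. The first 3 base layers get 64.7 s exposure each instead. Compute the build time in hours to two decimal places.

Layers = ⌈172/0.025⌉ = 6880.
Base layers = 3 × (64.7 + 8.57), so 219.81 s.
Remaining layers = 6877 × (7.35 + 8.57), so 109481.84 s.
Sum: 219.81 + 109481.84 = 109701.65 s → 30.47 hours.

30.47 hours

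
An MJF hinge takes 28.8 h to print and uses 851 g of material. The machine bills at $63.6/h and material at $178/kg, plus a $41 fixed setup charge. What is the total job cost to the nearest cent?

Machine-time cost: 63.6 × 28.8 → $1831.68.
Material charge: 178 × 851/1000 → $151.478.
Total = 1831.68 + 151.478 + 41 = 2024.158 ≈ $2024.16.

$2024.16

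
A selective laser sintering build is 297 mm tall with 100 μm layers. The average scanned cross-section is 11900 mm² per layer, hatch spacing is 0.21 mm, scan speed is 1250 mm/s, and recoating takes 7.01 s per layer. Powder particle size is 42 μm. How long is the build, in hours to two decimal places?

43.18 hours

Number of layers: 297 / 0.1 → 2970 (rounded up).
Per-layer scan distance = 11900 / 0.21 = 56666.7 mm.
Laser time per layer = 56666.7 / 1250 = 45.3334 s.
Layer cycle = 45.3334 + 7.01, so 52.3434 s.
Total: 2970 × 52.3434 s = 155459.898 s → 43.18 hours.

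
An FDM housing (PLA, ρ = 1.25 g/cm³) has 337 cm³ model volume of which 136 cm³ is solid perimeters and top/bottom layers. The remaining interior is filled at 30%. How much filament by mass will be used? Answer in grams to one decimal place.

Infill region: 337 − 136 → 201 cm³.
Infill deposited = 0.30 × 201 = 60.3 cm³.
Deposited volume = 136 + 60.3, so 196.3 cm³.
Mass = 196.3 × 1.25 = 245.375 g.

245.4 g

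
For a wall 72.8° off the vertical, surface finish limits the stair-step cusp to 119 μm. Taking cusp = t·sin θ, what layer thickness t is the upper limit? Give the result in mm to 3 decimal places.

t = h_c / sin θ = 0.119 / 0.9553 = 0.125 mm.

0.125 mm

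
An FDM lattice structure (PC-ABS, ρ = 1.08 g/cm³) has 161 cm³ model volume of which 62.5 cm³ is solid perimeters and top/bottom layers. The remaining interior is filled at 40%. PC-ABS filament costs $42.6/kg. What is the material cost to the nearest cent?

Interior volume = 161 − 62.5, so 98.5 cm³.
Infill volume: 0.40 × 98.5 → 39.4 cm³.
Total printed volume = 62.5 + 39.4 = 101.9 cm³.
Mass = 101.9 × 1.08, so 110.052 g.
At $42.6/kg: 110.052/1000 × 42.6 = $4.69.

$4.69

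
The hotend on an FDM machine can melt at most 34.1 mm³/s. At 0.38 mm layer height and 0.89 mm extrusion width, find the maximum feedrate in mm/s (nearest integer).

101 mm/s

Bead cross-section = 0.38 × 0.89, so 0.3382 mm².
Max speed = 34.1 / 0.3382 = 100.83 ≈ 101 mm/s.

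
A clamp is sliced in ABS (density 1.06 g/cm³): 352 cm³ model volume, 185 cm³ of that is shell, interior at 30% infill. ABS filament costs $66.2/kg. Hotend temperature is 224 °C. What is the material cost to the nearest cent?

Infill region = 352 − 185, so 167 cm³.
Infill deposited: 0.30 × 167 → 50.1 cm³.
Total printed volume = 185 + 50.1 = 235.1 cm³.
Mass: 235.1 × 1.06 → 249.206 g.
At $66.2/kg: 249.206/1000 × 66.2 = $16.50.

$16.50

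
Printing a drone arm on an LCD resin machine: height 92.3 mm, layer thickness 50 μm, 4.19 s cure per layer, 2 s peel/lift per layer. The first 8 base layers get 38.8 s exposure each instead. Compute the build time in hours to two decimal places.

3.25 hours

Layer count = ceil(92.3 / 0.05) = 1846.
Bottom layers = 8 × (38.8 + 2), so 326.4 s.
Normal layers = 1838 × (4.19 + 2) = 11377.22 s.
Sum: 326.4 + 11377.22 = 11703.62 s → 3.25 hours.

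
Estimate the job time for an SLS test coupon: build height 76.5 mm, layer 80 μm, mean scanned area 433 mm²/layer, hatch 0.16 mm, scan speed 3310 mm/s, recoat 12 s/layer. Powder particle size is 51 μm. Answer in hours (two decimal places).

3.41 hours

Number of layers: 76.5 / 0.08 → 957 (rounded up).
Hatch length per layer: 433 / 0.16 → 2706.3 mm.
Per-layer scan time = 2706.3 / 3310, so 0.8176 s.
Time per layer: 0.8176 + 12 → 12.8176 s.
Total: 957 × 12.8176 s = 12266.4432 s → 3.41 hours.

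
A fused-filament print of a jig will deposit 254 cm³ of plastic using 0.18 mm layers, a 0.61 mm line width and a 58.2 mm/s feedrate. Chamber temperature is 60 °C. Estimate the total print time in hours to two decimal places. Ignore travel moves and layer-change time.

11.04 hours

Bead cross-section: 0.18 × 0.61 → 0.1098 mm².
Path length: 254000 mm³ / 0.1098 mm² → 2313296.9 mm.
Extrusion time = 2313296.9 / 58.2 = 39747.4 s.
In the requested units: 39747.4 s = 11.04 hours.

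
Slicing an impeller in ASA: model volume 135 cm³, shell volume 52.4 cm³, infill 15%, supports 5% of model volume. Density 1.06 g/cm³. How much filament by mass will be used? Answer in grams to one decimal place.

Infill region = 135 − 52.4, so 82.6 cm³.
Infill deposited = 0.15 × 82.6, so 12.39 cm³.
Support = 0.05 × 135 = 6.75 cm³.
Deposited volume = 52.4 + 12.39 + 6.75, so 71.54 cm³.
Mass = 71.54 × 1.06 = 75.8324 g.

75.8 g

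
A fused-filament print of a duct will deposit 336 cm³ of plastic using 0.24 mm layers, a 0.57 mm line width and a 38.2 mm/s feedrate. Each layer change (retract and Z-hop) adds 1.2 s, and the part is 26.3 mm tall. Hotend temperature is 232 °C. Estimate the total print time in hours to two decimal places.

17.90 hours

Extrusion cross-section: 0.24 × 0.57 → 0.1368 mm².
Toolpath length = 336 cm³ / 0.1368 mm² = 336000 / 0.1368 = 2456140.4 mm.
Print-move time = 2456140.4 / 38.2 = 64296.9 s.
Layers = ⌈26.3/0.24⌉ = 110.
Layer-change overhead: 110 × 1.2 → 132 s.
Altogether 64296.9 + 132 = 64428.9 s, i.e. 17.90 hours.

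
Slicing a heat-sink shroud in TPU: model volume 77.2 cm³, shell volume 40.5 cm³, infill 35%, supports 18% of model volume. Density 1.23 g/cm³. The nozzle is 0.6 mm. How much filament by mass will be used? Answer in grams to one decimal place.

Infill region: 77.2 − 40.5 → 36.7 cm³.
Infill volume: 0.35 × 36.7 → 12.845 cm³.
Support = 0.18 × 77.2 = 13.896 cm³.
Total extruded = 40.5 + 12.845 + 13.896 = 67.241 cm³.
Mass = 67.241 × 1.23, so 82.70643 g.

82.7 g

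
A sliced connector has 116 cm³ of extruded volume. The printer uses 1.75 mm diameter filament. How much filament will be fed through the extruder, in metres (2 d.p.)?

48.23 m

Cross-section of 1.75 mm filament: π·(1.75/2)² = 2.4053 mm².
Length = 116 cm³ / 2.4053 mm² = 116000 / 2.4053 = 48226.83 mm = 48.23 m.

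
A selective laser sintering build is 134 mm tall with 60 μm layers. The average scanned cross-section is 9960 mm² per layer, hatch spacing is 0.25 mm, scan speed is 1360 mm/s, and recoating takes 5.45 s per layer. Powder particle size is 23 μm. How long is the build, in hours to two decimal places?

21.56 hours

Layers = ⌈134/0.06⌉ = 2234.
Per-layer scan distance = 9960 / 0.25 = 39840 mm.
Scan time per layer: 39840 / 1360 → 29.2941 s.
Per-layer time: 29.2941 + 5.45 → 34.7441 s.
2234 layers × 34.7441 s/layer = 77618.3194 s, i.e. 21.56 hours.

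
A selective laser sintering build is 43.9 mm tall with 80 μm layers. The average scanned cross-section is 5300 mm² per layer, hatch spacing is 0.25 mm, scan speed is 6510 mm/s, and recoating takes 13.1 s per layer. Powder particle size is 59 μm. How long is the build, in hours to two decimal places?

2.49 hours

Number of layers: 43.9 / 0.08 → 549 (rounded up).
Scan path per layer = 5300 / 0.25 = 21200 mm.
Per-layer scan time = 21200 / 6510, so 3.2565 s.
Per-layer time = 3.2565 + 13.1 = 16.3565 s.
Build time = 549 × 16.3565 = 8979.7185 s = 2.49 hours.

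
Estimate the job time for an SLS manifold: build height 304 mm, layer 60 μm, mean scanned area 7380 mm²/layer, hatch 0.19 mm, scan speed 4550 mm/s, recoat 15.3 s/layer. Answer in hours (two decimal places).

Layer count = ceil(304 / 0.06) = 5067.
Scan path per layer = 7380 / 0.19, so 38842.1 mm.
Scan time per layer: 38842.1 / 4550 → 8.5367 s.
Time per layer = 8.5367 + 15.3 = 23.8367 s.
5067 layers × 23.8367 s/layer = 120780.5589 s, i.e. 33.55 hours.

33.55 hours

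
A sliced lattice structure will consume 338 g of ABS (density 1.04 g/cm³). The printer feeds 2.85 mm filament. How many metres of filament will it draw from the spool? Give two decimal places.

Extruded volume: 338/1.04 = 325 cm³ (325000 mm³).
Cross-section of 2.85 mm filament: π·(2.85/2)² = 6.3794 mm².
L = V/A = 325000/6.3794 = 50945.23 mm → 50.95 m.

50.95 m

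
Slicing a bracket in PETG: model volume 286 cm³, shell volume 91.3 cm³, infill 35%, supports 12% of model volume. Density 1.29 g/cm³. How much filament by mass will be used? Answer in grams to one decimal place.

250.0 g

Interior volume = 286 − 91.3 = 194.7 cm³.
Infill volume = 0.35 × 194.7, so 68.145 cm³.
Support = 0.12 × 286 = 34.32 cm³.
Deposited volume = 91.3 + 68.145 + 34.32, so 193.765 cm³.
Mass = 193.765 × 1.29 = 249.95685 g.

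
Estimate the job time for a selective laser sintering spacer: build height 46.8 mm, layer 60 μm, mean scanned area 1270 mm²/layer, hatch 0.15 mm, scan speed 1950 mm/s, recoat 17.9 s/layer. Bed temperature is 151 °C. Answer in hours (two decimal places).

Layer count = ceil(46.8 / 0.06) = 780.
Hatch length per layer = 1270 / 0.15, so 8466.7 mm.
Laser time per layer = 8466.7 / 1950, so 4.3419 s.
Per-layer time: 4.3419 + 17.9 → 22.2419 s.
Total: 780 × 22.2419 s = 17348.682 s → 4.82 hours.

4.82 hours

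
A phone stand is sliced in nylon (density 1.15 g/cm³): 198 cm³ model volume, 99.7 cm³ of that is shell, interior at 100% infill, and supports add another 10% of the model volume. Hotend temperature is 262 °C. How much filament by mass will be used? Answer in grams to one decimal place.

Interior volume: 198 − 99.7 → 98.3 cm³.
Deposited infill = 1.00 × 98.3 = 98.3 cm³.
Support = 0.10 × 198 = 19.8 cm³.
Total printed volume = 99.7 + 98.3 + 19.8, so 217.8 cm³.
Mass = 217.8 × 1.15, so 250.47 g.

250.5 g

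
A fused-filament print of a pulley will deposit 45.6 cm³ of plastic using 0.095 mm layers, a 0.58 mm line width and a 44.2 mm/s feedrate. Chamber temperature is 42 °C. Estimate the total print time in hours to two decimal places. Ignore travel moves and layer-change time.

5.20 hours

Extrusion cross-section = 0.095 × 0.58 = 0.0551 mm².
Toolpath length = 45.6 cm³ / 0.0551 mm² = 45600 / 0.0551 = 827586.2 mm.
Time extruding = 827586.2 / 44.2 = 18723.7 s.
That's 18723.7 s → 5.20 hours.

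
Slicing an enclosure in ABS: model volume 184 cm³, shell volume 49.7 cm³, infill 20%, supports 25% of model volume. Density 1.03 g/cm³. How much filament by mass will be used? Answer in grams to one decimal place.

Interior volume = 184 − 49.7, so 134.3 cm³.
Infill deposited = 0.20 × 134.3, so 26.86 cm³.
Support = 0.25 × 184, so 46 cm³.
Deposited volume = 49.7 + 26.86 + 46, so 122.56 cm³.
Mass: 122.56 × 1.03 → 126.2368 g.

126.2 g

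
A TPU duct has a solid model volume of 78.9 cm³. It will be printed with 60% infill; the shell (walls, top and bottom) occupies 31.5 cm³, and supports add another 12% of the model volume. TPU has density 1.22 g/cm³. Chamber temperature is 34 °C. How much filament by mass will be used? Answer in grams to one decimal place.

Volume inside the shell = 78.9 − 31.5 = 47.4 cm³.
Deposited infill: 0.60 × 47.4 → 28.44 cm³.
Support: 0.12 × 78.9 → 9.468 cm³.
Total printed volume: 31.5 + 28.44 + 9.468 → 69.408 cm³.
Mass: 69.408 × 1.22 → 84.67776 g.

84.7 g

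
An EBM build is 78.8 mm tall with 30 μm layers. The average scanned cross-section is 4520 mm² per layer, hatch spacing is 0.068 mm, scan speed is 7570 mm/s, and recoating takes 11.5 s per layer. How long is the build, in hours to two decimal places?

14.80 hours

Layer count = ceil(78.8 / 0.03) = 2627.
Per-layer scan distance = 4520 / 0.068 = 66470.6 mm.
Per-layer scan time = 66470.6 / 7570 = 8.7808 s.
Layer cycle: 8.7808 + 11.5 → 20.2808 s.
2627 layers × 20.2808 s/layer = 53277.6616 s, i.e. 14.80 hours.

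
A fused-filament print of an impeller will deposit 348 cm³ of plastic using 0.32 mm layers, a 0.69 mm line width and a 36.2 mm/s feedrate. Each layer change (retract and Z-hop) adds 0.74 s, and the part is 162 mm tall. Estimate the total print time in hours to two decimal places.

Extrusion cross-section = 0.32 × 0.69, so 0.2208 mm².
Total extruded path = 348000/0.2208 = 1576087 mm.
Time extruding = 1576087 / 36.2, so 43538.3 s.
Layer count = ceil(162 / 0.32) = 507.
Non-print overhead: 507 × 0.74 → 375.18 s.
Altogether 43538.3 + 375.18 = 43913.48 s, i.e. 12.20 hours.

12.20 hours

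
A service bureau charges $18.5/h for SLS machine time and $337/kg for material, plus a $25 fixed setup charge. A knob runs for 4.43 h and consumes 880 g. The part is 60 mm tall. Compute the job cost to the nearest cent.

Time charge = 18.5 × 4.43, so $81.955.
Material charge = 337 × 880/1000 = $296.56.
Total = 81.955 + 296.56 + 25 = 403.515 ≈ $403.52.

$403.52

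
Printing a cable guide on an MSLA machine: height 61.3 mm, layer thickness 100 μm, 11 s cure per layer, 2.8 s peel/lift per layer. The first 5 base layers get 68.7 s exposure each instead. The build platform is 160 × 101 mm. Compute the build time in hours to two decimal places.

Layers = ⌈61.3/0.1⌉ = 613.
Burn-in layers = 5 × (68.7 + 2.8), so 357.5 s.
Normal layers: 608 × (11 + 2.8) → 8390.4 s.
Sum: 357.5 + 8390.4 = 8747.9 s → 2.43 hours.

2.43 hours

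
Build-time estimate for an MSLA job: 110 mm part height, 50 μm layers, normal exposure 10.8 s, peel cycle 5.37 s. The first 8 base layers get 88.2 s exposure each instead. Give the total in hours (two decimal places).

Layers = ⌈110/0.05⌉ = 2200.
Burn-in layers: 8 × (88.2 + 5.37) → 748.56 s.
Remaining layers: 2192 × (10.8 + 5.37) → 35444.64 s.
Sum: 748.56 + 35444.64 = 36193.2 s → 10.05 hours.

10.05 hours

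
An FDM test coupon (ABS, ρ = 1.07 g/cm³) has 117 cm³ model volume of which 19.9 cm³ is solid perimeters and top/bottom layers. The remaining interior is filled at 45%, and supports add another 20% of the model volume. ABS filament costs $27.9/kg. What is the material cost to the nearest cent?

$2.60

Infill region: 117 − 19.9 → 97.1 cm³.
Infill deposited = 0.45 × 97.1, so 43.695 cm³.
Support = 0.20 × 117, so 23.4 cm³.
Total printed volume: 19.9 + 43.695 + 23.4 → 86.995 cm³.
Mass: 86.995 × 1.07 → 93.08465 g.
At $27.9/kg: 93.08465/1000 × 27.9 = $2.60.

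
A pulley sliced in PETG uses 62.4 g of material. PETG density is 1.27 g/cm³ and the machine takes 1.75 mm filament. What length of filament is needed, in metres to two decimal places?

20.43 m

Extruded volume: 62.4/1.27 = 49.1339 cm³ (49133.9 mm³).
Cross-section of 1.75 mm filament: π·(1.75/2)² = 2.4053 mm².
L = V/A = 49133.9/2.4053 = 20427.35 mm → 20.43 m.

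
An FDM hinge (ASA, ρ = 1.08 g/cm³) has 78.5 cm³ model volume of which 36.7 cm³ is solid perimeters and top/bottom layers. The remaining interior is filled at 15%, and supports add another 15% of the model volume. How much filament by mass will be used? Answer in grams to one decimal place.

Interior volume: 78.5 − 36.7 → 41.8 cm³.
Deposited infill = 0.15 × 41.8, so 6.27 cm³.
Support = 0.15 × 78.5, so 11.775 cm³.
Deposited volume = 36.7 + 6.27 + 11.775, so 54.745 cm³.
Mass = 54.745 × 1.08, so 59.1246 g.

59.1 g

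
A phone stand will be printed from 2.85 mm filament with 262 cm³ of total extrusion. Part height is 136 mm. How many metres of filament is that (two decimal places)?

41.07 m

Filament cross-section = π × (2.85/2)² = 6.3794 mm².
L = 262000 mm³ / 6.3794 mm² = 41069.69 mm, i.e. 41.07 m.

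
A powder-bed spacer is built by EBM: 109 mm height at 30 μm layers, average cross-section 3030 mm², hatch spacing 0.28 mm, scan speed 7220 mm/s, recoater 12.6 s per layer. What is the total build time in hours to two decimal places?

14.23 hours

Layer count = ceil(109 / 0.03) = 3634.
Scan path per layer = 3030 / 0.28 = 10821.4 mm.
Per-layer scan time = 10821.4 / 7220, so 1.4988 s.
Per-layer time: 1.4988 + 12.6 → 14.0988 s.
Build time = 3634 × 14.0988 = 51235.0392 s = 14.23 hours.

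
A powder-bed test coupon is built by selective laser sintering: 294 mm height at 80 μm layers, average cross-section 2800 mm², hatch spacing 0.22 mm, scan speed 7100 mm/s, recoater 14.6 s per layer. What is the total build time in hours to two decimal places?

16.73 hours

Layer count = ceil(294 / 0.08) = 3675.
Hatch length per layer: 2800 / 0.22 → 12727.3 mm.
Scan time per layer: 12727.3 / 7100 → 1.7926 s.
Per-layer time: 1.7926 + 14.6 → 16.3926 s.
3675 layers × 16.3926 s/layer = 60242.805 s, i.e. 16.73 hours.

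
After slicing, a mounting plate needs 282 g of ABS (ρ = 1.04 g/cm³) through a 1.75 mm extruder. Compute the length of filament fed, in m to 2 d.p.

Extruded volume: 282/1.04 = 271.1538 cm³ (271153.8 mm³).
Filament cross-section = π × (1.75/2)² = 2.4053 mm².
Length = 271153.8 / 2.4053 = 112731.8 mm = 112.73 m.

112.73 m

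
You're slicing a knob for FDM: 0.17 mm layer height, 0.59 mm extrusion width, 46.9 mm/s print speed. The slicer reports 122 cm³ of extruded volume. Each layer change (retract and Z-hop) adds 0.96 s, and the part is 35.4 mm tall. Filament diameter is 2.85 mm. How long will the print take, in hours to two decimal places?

Bead cross-section = 0.17 × 0.59, so 0.1003 mm².
Total extruded path = 122000/0.1003 = 1216350.9 mm.
Extrusion time = 1216350.9 / 46.9 = 25935 s.
Layers = ⌈35.4/0.17⌉ = 209.
Z-hop total = 209 × 0.96 = 200.64 s.
Total = 25935 + 200.64 = 26135.64 s = 7.26 hours.

7.26 hours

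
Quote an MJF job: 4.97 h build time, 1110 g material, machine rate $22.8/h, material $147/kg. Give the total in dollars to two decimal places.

Machine cost = 22.8 × 4.97 = $113.316.
Material cost = 147 × 1110/1000, so $163.17.
Total = 113.316 + 163.17 = 276.486 ≈ $276.49.

$276.49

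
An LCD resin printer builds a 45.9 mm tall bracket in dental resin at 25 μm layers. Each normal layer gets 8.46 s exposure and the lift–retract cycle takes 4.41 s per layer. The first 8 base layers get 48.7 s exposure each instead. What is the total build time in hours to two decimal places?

Layer count = ceil(45.9 / 0.025) = 1836.
Bottom layers: 8 × (48.7 + 4.41) → 424.88 s.
Regular layers = 1828 × (8.46 + 4.41) = 23526.36 s.
Sum: 424.88 + 23526.36 = 23951.24 s → 6.65 hours.

6.65 hours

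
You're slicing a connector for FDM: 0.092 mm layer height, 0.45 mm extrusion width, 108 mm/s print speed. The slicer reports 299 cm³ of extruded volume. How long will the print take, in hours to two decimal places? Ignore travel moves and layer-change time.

Extrusion cross-section: 0.092 × 0.45 → 0.0414 mm².
Toolpath length = 299 cm³ / 0.0414 mm² = 299000 / 0.0414 = 7222222.2 mm.
Print-move time = 7222222.2 / 108, so 66872.4 s.
Converting: 66872.4 s = 18.58 hours.

18.58 hours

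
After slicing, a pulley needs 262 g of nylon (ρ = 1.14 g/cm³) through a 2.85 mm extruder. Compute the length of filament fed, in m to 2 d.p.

36.03 m

Extruded volume: 262/1.14 = 229.8246 cm³ (229824.6 mm³).
Cross-section of 2.85 mm filament: π·(2.85/2)² = 6.3794 mm².
Length = 229824.6 / 6.3794 = 36026.05 mm = 36.03 m.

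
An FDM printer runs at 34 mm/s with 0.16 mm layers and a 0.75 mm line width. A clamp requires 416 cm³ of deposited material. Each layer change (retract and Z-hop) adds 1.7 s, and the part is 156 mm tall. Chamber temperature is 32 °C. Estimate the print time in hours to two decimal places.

28.78 hours

Line area = 0.16 × 0.75 = 0.12 mm².
Toolpath length = 416 cm³ / 0.12 mm² = 416000 / 0.12 = 3466666.7 mm.
Extrusion time = 3466666.7 / 34, so 101960.8 s.
Layers = ⌈156/0.16⌉ = 975.
Layer-change overhead: 975 × 1.7 → 1657.5 s.
Altogether 101960.8 + 1657.5 = 103618.3 s, i.e. 28.78 hours.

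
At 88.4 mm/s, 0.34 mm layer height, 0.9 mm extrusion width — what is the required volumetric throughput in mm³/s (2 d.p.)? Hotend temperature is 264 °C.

A = 0.34 × 0.9, so 0.306 mm².
Q = v·A = 88.4 × 0.306 = 27.05 mm³/s.

27.05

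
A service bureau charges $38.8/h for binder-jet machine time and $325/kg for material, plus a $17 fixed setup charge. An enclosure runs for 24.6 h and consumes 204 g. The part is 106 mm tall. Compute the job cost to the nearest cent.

$1037.78

Time charge = 38.8 × 24.6 = $954.48.
Feedstock cost = 325 × 204/1000 = $66.30.
Total = 954.48 + 66.30 + 17 = $1037.78.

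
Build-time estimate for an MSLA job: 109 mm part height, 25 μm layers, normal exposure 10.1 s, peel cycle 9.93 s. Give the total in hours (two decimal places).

Layer count = ceil(109 / 0.025) = 4360.
Each layer takes = 10.1 + 9.93, so 20.03 s.
Build time: 4360 × 20.03 s = 87330.8 s, i.e. 24.26 hours.

24.26 hours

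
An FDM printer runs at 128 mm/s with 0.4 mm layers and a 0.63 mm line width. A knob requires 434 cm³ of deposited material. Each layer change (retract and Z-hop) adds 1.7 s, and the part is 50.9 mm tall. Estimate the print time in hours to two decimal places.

3.80 hours

Line area = 0.4 × 0.63 = 0.252 mm².
Path length: 434000 mm³ / 0.252 mm² → 1722222.2 mm.
Print-move time: 1722222.2 / 128 → 13454.9 s.
Layers = ⌈50.9/0.4⌉ = 128.
Non-print overhead = 128 × 1.7 = 217.6 s.
Total = 13454.9 + 217.6 = 13672.5 s = 3.80 hours.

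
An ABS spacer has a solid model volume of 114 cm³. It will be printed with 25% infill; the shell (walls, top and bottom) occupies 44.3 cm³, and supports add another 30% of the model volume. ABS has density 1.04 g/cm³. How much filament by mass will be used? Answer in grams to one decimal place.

Interior volume: 114 − 44.3 → 69.7 cm³.
Infill volume: 0.25 × 69.7 → 17.425 cm³.
Support = 0.30 × 114, so 34.2 cm³.
Deposited volume = 44.3 + 17.425 + 34.2 = 95.925 cm³.
Mass = 95.925 × 1.04, so 99.762 g.

99.8 g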